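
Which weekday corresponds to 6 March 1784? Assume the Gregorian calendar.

Doomsday rule: the anchor day for the 1700s is Sunday. For year 84: 84÷12 = 7 r 0, and 0÷4 = 0, so 7+0+0 = 7.
Sunday + 7 ≡ Sunday — that's 1784's doomsday.
In March the doomsday date is Mar 14.
Mar 6 is 8 days before Mar 14; 8 mod 7 = 1, so Sunday − 1 = Saturday.

Saturday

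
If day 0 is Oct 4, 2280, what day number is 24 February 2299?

6717

Oct 4, 2280 → Oct 4, 2281: 365 days.
Oct 4, 2281 → Oct 4, 2282: 365 days.
Oct 4, 2282 → Oct 4, 2283: 365 days.
Oct 4, 2283 → Oct 4, 2284: 366 days (Feb 29, 2284 is in that span).
Oct 4, 2284 → Oct 4, 2285: 365 days.
Oct 4, 2285 → Oct 4, 2286: 365 days.
Oct 4, 2286 → Oct 4, 2287: 365 days.
Oct 4, 2287 → Oct 4, 2288: 366 days (Feb 29, 2288 is in that span).
Oct 4, 2288 → Oct 4, 2289: 365 days.
Oct 4, 2289 → Oct 4, 2290: 365 days.
Oct 4, 2290 → Oct 4, 2291: 365 days.
Oct 4, 2291 → Oct 4, 2292: 366 days (Feb 29, 2292 is in that span).
Oct 4, 2292 → Oct 4, 2293: 365 days.
Oct 4, 2293 → Oct 4, 2294: 365 days.
Oct 4, 2294 → Oct 4, 2295: 365 days.
Oct 4, 2295 → Oct 4, 2296: 366 days (Feb 29, 2296 is in that span).
Oct 4, 2296 → Oct 4, 2297: 365 days.
Oct 4, 2297 → Oct 4, 2298: 365 days.
Oct 4, 2298 → Nov 4, 2298: 31 days (October has 31).
Nov 4, 2298 → Dec 4, 2298: 30 days (November has 30).
Dec 4, 2298 → Jan 4, 2299: 31 days (December has 31).
Jan 4, 2299 → Feb 4, 2299: 31 days (January has 31).
Feb 4, 2299 → Feb 24, 2299: 20 days.
Total: 6717 days.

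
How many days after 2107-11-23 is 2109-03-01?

464

Nov 23, 2107 → Nov 23, 2108: 366 days (Feb 29, 2108 is in that span).
Nov 23, 2108 → Dec 23, 2108: 30 days (November has 30).
Dec 23, 2108 → Jan 23, 2109: 31 days (December has 31).
Jan 23, 2109 → Feb 23, 2109: 31 days (January has 31).
Feb 23, 2109 → Mar 1, 2109: 6 days.
Total: 464 days.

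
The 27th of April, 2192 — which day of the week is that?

Doomsday rule: the anchor day for the 2100s is Sunday. For year 92: 92÷12 = 7 r 8, and 8÷4 = 2, so 7+8+2 = 17.
Sunday + 17 ≡ Wednesday — that's 2192's doomsday.
In April the doomsday date is Apr 4.
Apr 27 is 23 days after Apr 4; 23 mod 7 = 2, so Wednesday + 2 = Friday.

Friday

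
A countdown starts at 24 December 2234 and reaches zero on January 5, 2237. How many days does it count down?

743

Dec 24, 2234 → Dec 24, 2235: 365 days.
Dec 24, 2235 → Jan 24, 2236: 31 days (December has 31).
Jan 24, 2236 → Feb 24, 2236: 31 days (January has 31).
Feb 24, 2236 → Mar 24, 2236: 29 days (February has 29).
Mar 24, 2236 → Apr 24, 2236: 31 days (March has 31).
Apr 24, 2236 → May 24, 2236: 30 days (April has 30).
May 24, 2236 → Jun 24, 2236: 31 days (May has 31).
Jun 24, 2236 → Jul 24, 2236: 30 days (June has 30).
Jul 24, 2236 → Aug 24, 2236: 31 days (July has 31).
Aug 24, 2236 → Sep 24, 2236: 31 days (August has 31).
Sep 24, 2236 → Oct 24, 2236: 30 days (September has 30).
Oct 24, 2236 → Nov 24, 2236: 31 days (October has 31).
Nov 24, 2236 → Dec 24, 2236: 30 days (November has 30).
Dec 24, 2236 → Jan 5, 2237: 12 days.
Total: 743 days.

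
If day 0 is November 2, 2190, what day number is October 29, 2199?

Nov 2, 2190 → Nov 2, 2191: 365 days.
Nov 2, 2191 → Nov 2, 2192: 366 days (Feb 29, 2192 is in that span).
Nov 2, 2192 → Nov 2, 2193: 365 days.
Nov 2, 2193 → Nov 2, 2194: 365 days.
Nov 2, 2194 → Nov 2, 2195: 365 days.
Nov 2, 2195 → Nov 2, 2196: 366 days (Feb 29, 2196 is in that span).
Nov 2, 2196 → Nov 2, 2197: 365 days.
Nov 2, 2197 → Nov 2, 2198: 365 days.
Nov 2, 2198 → Dec 2, 2198: 30 days (November has 30).
Dec 2, 2198 → Jan 2, 2199: 31 days (December has 31).
Jan 2, 2199 → Feb 2, 2199: 31 days (January has 31).
Feb 2, 2199 → Mar 2, 2199: 28 days (February has 28).
Mar 2, 2199 → Apr 2, 2199: 31 days (March has 31).
Apr 2, 2199 → May 2, 2199: 30 days (April has 30).
May 2, 2199 → Jun 2, 2199: 31 days (May has 31).
Jun 2, 2199 → Jul 2, 2199: 30 days (June has 30).
Jul 2, 2199 → Aug 2, 2199: 31 days (July has 31).
Aug 2, 2199 → Sep 2, 2199: 31 days (August has 31).
Sep 2, 2199 → Oct 2, 2199: 30 days (September has 30).
Oct 2, 2199 → Oct 29, 2199: 27 days.
Total: 3283 days.

3283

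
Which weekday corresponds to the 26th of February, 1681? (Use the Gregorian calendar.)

Wednesday

Doomsday rule: the anchor day for the 1600s is Tuesday. For year 81: 81÷12 = 6 r 9, and 9÷4 = 2, so 6+9+2 = 17.
Tuesday + 17 ≡ Friday — that's 1681's doomsday.
In February the doomsday date is Feb 28 (1681 is not a leap year).
Feb 26 is 2 days before Feb 28; 2 mod 7 = 2, so Friday − 2 = Wednesday.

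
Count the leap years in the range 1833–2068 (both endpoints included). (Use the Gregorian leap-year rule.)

Multiples of 4 in [1833,2068]: 59.
Of those, multiples of 100: 2 (not leap unless ÷400).
Multiples of 400: 1.
Leap years = 59 − 2 + 1 = 58.

58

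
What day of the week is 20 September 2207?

Sunday

Doomsday rule: the anchor day for the 2200s is Friday. For year 07: 7÷12 = 0 r 7, and 7÷4 = 1, so 0+7+1 = 8.
Friday + 8 ≡ Saturday — that's 2207's doomsday.
In September the doomsday date is Sep 5.
Sep 20 is 15 days after Sep 5; 15 mod 7 = 1, so Saturday + 1 = Sunday.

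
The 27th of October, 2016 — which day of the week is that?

Doomsday rule: the anchor day for the 2000s is Tuesday. For year 16: 16÷12 = 1 r 4, and 4÷4 = 1, so 1+4+1 = 6.
Tuesday + 6 ≡ Monday — that's 2016's doomsday.
In October the doomsday date is Oct 10.
Oct 27 is 17 days after Oct 10; 17 mod 7 = 3, so Monday + 3 = Thursday.

Thursday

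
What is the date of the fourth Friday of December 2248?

December 22, 2248

December 1, 2248 is a Friday.
The first Friday is therefore December 1 (same day).
The fourth Friday is 1 + 3×7 = December 22.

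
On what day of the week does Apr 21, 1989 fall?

Friday

Doomsday rule: the anchor day for the 1900s is Wednesday. For year 89: 89÷12 = 7 r 5, and 5÷4 = 1, so 7+5+1 = 13.
Wednesday + 13 ≡ Tuesday — that's 1989's doomsday.
In April the doomsday date is Apr 4.
Apr 21 is 17 days after Apr 4; 17 mod 7 = 3, so Tuesday + 3 = Friday.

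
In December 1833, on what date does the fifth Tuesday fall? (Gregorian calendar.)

December 31, 1833

December 1, 1833 is a Sunday.
The first Tuesday is therefore December 3 (2 days later).
The fifth Tuesday is 3 + 4×7 = December 31.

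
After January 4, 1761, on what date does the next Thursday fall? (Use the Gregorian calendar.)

January 8, 1761

Jan 4, 1761 is a Sunday.
From Sunday to the next Thursday is 4 days.
Jan 4, 1761 + 4 = Jan 8, 1761.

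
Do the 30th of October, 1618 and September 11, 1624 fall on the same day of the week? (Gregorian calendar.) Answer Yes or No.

From Oct 30, 1618 to Sep 11, 1624 is 2143 days.
2143 mod 7 = 1, so they are different weekdays.
(Oct 30, 1618 is a Tuesday; Sep 11, 1624 is a Wednesday.)

No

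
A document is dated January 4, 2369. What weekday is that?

Doomsday rule: the anchor day for the 2300s is Wednesday. For year 69: 69÷12 = 5 r 9, and 9÷4 = 2, so 5+9+2 = 16.
Wednesday + 16 ≡ Friday — that's 2369's doomsday.
In January the doomsday date is Jan 3 (2369 is not a leap year).
Jan 4 is 1 day after Jan 3; 1 mod 7 = 1, so Friday + 1 = Saturday.

Saturday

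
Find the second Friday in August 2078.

August 1, 2078 is a Monday.
The first Friday is therefore August 5 (4 days later).
The second Friday is 5 + 1×7 = August 12.

August 12, 2078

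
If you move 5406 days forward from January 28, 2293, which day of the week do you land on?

Monday

First find the weekday of Jan 28, 2293. Doomsday rule: the anchor day for the 2200s is Friday. For year 93: 93÷12 = 7 r 9, and 9÷4 = 2, so 7+9+2 = 18.
Friday + 18 ≡ Tuesday — that's 2293's doomsday.
In January the doomsday date is Jan 3 (2293 is not a leap year).
Jan 28 is 25 days after Jan 3; 25 mod 7 = 4, so Tuesday + 4 = Saturday.
5406 mod 7 = 2, so 5406 days after a Saturday is Saturday + 2 = Monday.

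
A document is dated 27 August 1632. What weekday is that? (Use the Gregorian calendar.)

Doomsday rule: the anchor day for the 1600s is Tuesday. For year 32: 32÷12 = 2 r 8, and 8÷4 = 2, so 2+8+2 = 12.
Tuesday + 12 ≡ Sunday — that's 1632's doomsday.
In August the doomsday date is Aug 8.
Aug 27 is 19 days after Aug 8; 19 mod 7 = 5, so Sunday + 5 = Friday.

Friday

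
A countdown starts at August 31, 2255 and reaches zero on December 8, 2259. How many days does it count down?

Aug 31, 2255 → Aug 31, 2256: 366 days (Feb 29, 2256 is in that span).
Aug 31, 2256 → Aug 31, 2257: 365 days.
Aug 31, 2257 → Aug 31, 2258: 365 days.
Aug 31, 2258 → Aug 31, 2259: 365 days.
Aug 31, 2259 → Sep 30, 2259: 30 days (August has 31).
Sep 30, 2259 → Oct 30, 2259: 30 days (September has 30).
Oct 30, 2259 → Nov 30, 2259: 31 days (October has 31).
Nov 30, 2259 → Dec 8, 2259: 8 days.
Total: 1560 days.

1560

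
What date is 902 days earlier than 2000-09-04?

March 17, 1998

−366 (one year; includes Feb 29, 2000) → Sep 4, 1999 (536 left).
−365 (one year) → Sep 4, 1998 (171 left).
−4 → Aug 31, 1998 (end of Aug, 31 days; 167 left).
−31 → Jul 31, 1998 (end of Jul, 31 days; 136 left).
−31 → Jun 30, 1998 (end of Jun, 30 days; 105 left).
−30 → May 31, 1998 (end of May, 31 days; 75 left).
−31 → Apr 30, 1998 (end of Apr, 30 days; 44 left).
−30 → Mar 31, 1998 (end of Mar, 31 days; 14 left).
−14 → Mar 17, 1998.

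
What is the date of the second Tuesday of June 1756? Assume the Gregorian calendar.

June 8, 1756

June 1, 1756 is a Tuesday.
The first Tuesday is therefore June 1 (same day).
The second Tuesday is 1 + 1×7 = June 8.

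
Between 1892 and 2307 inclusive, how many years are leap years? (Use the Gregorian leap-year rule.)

Multiples of 4 in [1892,2307]: 104.
Of those, multiples of 100: 5 (not leap unless ÷400).
Multiples of 400: 1.
Leap years = 104 − 5 + 1 = 100.

100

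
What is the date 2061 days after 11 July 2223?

+366 (one year; includes Feb 29, 2224) → Jul 11, 2224 (1695 left).
+365 (one year) → Jul 11, 2225 (1330 left).
+365 (one year) → Jul 11, 2226 (965 left).
+365 (one year) → Jul 11, 2227 (600 left).
+366 (one year; includes Feb 29, 2228) → Jul 11, 2228 (234 left).
Jul has 31 days: +21 → Aug 1, 2228 (213 left).
Aug has 31 days: +31 → Sep 1, 2228 (182 left).
Sep has 30 days: +30 → Oct 1, 2228 (152 left).
Oct has 31 days: +31 → Nov 1, 2228 (121 left).
Nov has 30 days: +30 → Dec 1, 2228 (91 left).
Dec has 31 days: +31 → Jan 1, 2229 (60 left).
Jan has 31 days: +31 → Feb 1, 2229 (29 left).
Feb has 28 days: +28 → Mar 1, 2229 (1 left).
+1 → Mar 2, 2229.

March 2, 2229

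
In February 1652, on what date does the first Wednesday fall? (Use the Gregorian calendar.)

February 1, 1652 is a Thursday.
The first Wednesday is therefore February 7 (6 days later).

February 7, 1652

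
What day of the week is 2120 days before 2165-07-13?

Sunday

First find the weekday of Jul 13, 2165. Doomsday rule: the anchor day for the 2100s is Sunday. For year 65: 65÷12 = 5 r 5, and 5÷4 = 1, so 5+5+1 = 11.
Sunday + 11 ≡ Thursday — that's 2165's doomsday.
In July the doomsday date is Jul 11.
Jul 13 is 2 days after Jul 11; 2 mod 7 = 2, so Thursday + 2 = Saturday.
2120 mod 7 = 6, so 2120 days before a Saturday is Saturday − 6 = Sunday.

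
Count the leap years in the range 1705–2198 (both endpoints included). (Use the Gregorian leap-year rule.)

Multiples of 4 in [1705,2198]: 123.
Of those, multiples of 100: 4 (not leap unless ÷400).
Multiples of 400: 1.
Leap years = 123 − 4 + 1 = 120.

120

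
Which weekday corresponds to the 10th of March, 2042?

Monday

Doomsday rule: the anchor day for the 2000s is Tuesday. For year 42: 42÷12 = 3 r 6, and 6÷4 = 1, so 3+6+1 = 10.
Tuesday + 10 ≡ Friday — that's 2042's doomsday.
In March the doomsday date is Mar 14.
Mar 10 is 4 days before Mar 14; 4 mod 7 = 4, so Friday − 4 = Monday.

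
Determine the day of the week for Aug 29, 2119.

Doomsday rule: the anchor day for the 2100s is Sunday. For year 19: 19÷12 = 1 r 7, and 7÷4 = 1, so 1+7+1 = 9.
Sunday + 9 ≡ Tuesday — that's 2119's doomsday.
In August the doomsday date is Aug 8.
Aug 29 is 21 days after Aug 8; 21 mod 7 = 0, so Tuesday + 0 = Tuesday.

Tuesday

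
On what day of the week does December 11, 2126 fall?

Wednesday

January 1, 2126 is a Tuesday.
Jan 1, 2126 → Feb 1, 2126: 31 days (January has 31).
Feb 1, 2126 → Mar 1, 2126: 28 days (February has 28).
Mar 1, 2126 → Apr 1, 2126: 31 days (March has 31).
Apr 1, 2126 → May 1, 2126: 30 days (April has 30).
May 1, 2126 → Jun 1, 2126: 31 days (May has 31).
Jun 1, 2126 → Jul 1, 2126: 30 days (June has 30).
Jul 1, 2126 → Aug 1, 2126: 31 days (July has 31).
Aug 1, 2126 → Sep 1, 2126: 31 days (August has 31).
Sep 1, 2126 → Oct 1, 2126: 30 days (September has 30).
Oct 1, 2126 → Nov 1, 2126: 31 days (October has 31).
Nov 1, 2126 → Dec 1, 2126: 30 days (November has 30).
Dec 1, 2126 → Dec 11, 2126: 10 days.
Total: 344 days.
344 mod 7 = 1, so Tuesday + 1 = Wednesday.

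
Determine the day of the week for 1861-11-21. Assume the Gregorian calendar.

Thursday

Doomsday rule: the anchor day for the 1800s is Friday. For year 61: 61÷12 = 5 r 1, and 1÷4 = 0, so 5+1+0 = 6.
Friday + 6 ≡ Thursday — that's 1861's doomsday.
In November the doomsday date is Nov 7.
Nov 21 is 14 days after Nov 7; 14 mod 7 = 0, so Thursday + 0 = Thursday.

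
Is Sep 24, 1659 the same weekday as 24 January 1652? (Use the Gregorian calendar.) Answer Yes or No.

From Jan 24, 1652 to Sep 24, 1659 is 2800 days.
2800 mod 7 = 0, so they are the same weekday.
(Jan 24, 1652 is a Wednesday; Sep 24, 1659 is a Wednesday.)

Yes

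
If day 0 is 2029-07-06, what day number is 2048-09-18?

Jul 6, 2029 → Jul 6, 2030: 365 days.
Jul 6, 2030 → Jul 6, 2031: 365 days.
Jul 6, 2031 → Jul 6, 2032: 366 days (Feb 29, 2032 is in that span).
Jul 6, 2032 → Jul 6, 2033: 365 days.
Jul 6, 2033 → Jul 6, 2034: 365 days.
Jul 6, 2034 → Jul 6, 2035: 365 days.
Jul 6, 2035 → Jul 6, 2036: 366 days (Feb 29, 2036 is in that span).
Jul 6, 2036 → Jul 6, 2037: 365 days.
Jul 6, 2037 → Jul 6, 2038: 365 days.
Jul 6, 2038 → Jul 6, 2039: 365 days.
Jul 6, 2039 → Jul 6, 2040: 366 days (Feb 29, 2040 is in that span).
Jul 6, 2040 → Jul 6, 2041: 365 days.
Jul 6, 2041 → Jul 6, 2042: 365 days.
Jul 6, 2042 → Jul 6, 2043: 365 days.
Jul 6, 2043 → Jul 6, 2044: 366 days (Feb 29, 2044 is in that span).
Jul 6, 2044 → Jul 6, 2045: 365 days.
Jul 6, 2045 → Jul 6, 2046: 365 days.
Jul 6, 2046 → Jul 6, 2047: 365 days.
Jul 6, 2047 → Jul 6, 2048: 366 days (Feb 29, 2048 is in that span).
Jul 6, 2048 → Aug 6, 2048: 31 days (July has 31).
Aug 6, 2048 → Sep 6, 2048: 31 days (August has 31).
Sep 6, 2048 → Sep 18, 2048: 12 days.
Total: 7014 days.

7014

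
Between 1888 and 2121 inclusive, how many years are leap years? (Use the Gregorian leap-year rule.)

57

Multiples of 4 in [1888,2121]: 59.
Of those, multiples of 100: 3 (not leap unless ÷400).
Multiples of 400: 1.
Leap years = 59 − 3 + 1 = 57.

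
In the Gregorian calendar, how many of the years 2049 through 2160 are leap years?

Multiples of 4 in [2049,2160]: 28.
Of those, multiples of 100: 1 (not leap unless ÷400).
Multiples of 400: 0.
Leap years = 28 − 1 + 0 = 27.

27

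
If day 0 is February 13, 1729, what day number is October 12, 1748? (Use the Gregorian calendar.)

Feb 13, 1729 → Feb 13, 1730: 365 days.
Feb 13, 1730 → Feb 13, 1731: 365 days.
Feb 13, 1731 → Feb 13, 1732: 365 days.
Feb 13, 1732 → Feb 13, 1733: 366 days (Feb 29, 1732 is in that span).
Feb 13, 1733 → Feb 13, 1734: 365 days.
Feb 13, 1734 → Feb 13, 1735: 365 days.
Feb 13, 1735 → Feb 13, 1736: 365 days.
Feb 13, 1736 → Feb 13, 1737: 366 days (Feb 29, 1736 is in that span).
Feb 13, 1737 → Feb 13, 1738: 365 days.
Feb 13, 1738 → Feb 13, 1739: 365 days.
Feb 13, 1739 → Feb 13, 1740: 365 days.
Feb 13, 1740 → Feb 13, 1741: 366 days (Feb 29, 1740 is in that span).
Feb 13, 1741 → Feb 13, 1742: 365 days.
Feb 13, 1742 → Feb 13, 1743: 365 days.
Feb 13, 1743 → Feb 13, 1744: 365 days.
Feb 13, 1744 → Feb 13, 1745: 366 days (Feb 29, 1744 is in that span).
Feb 13, 1745 → Feb 13, 1746: 365 days.
Feb 13, 1746 → Feb 13, 1747: 365 days.
Feb 13, 1747 → Feb 13, 1748: 365 days.
Feb 13, 1748 → Mar 13, 1748: 29 days (February has 29).
Mar 13, 1748 → Apr 13, 1748: 31 days (March has 31).
Apr 13, 1748 → May 13, 1748: 30 days (April has 30).
May 13, 1748 → Jun 13, 1748: 31 days (May has 31).
Jun 13, 1748 → Jul 13, 1748: 30 days (June has 30).
Jul 13, 1748 → Aug 13, 1748: 31 days (July has 31).
Aug 13, 1748 → Sep 13, 1748: 31 days (August has 31).
Sep 13, 1748 → Oct 12, 1748: 29 days.
Total: 7181 days.

7181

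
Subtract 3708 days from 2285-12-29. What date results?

−365 (one year) → Dec 29, 2284 (3343 left).
−366 (one year; includes Feb 29, 2284) → Dec 29, 2283 (2977 left).
−365 (one year) → Dec 29, 2282 (2612 left).
−365 (one year) → Dec 29, 2281 (2247 left).
−365 (one year) → Dec 29, 2280 (1882 left).
−366 (one year; includes Feb 29, 2280) → Dec 29, 2279 (1516 left).
−365 (one year) → Dec 29, 2278 (1151 left).
−365 (one year) → Dec 29, 2277 (786 left).
−365 (one year) → Dec 29, 2276 (421 left).
−366 (one year; includes Feb 29, 2276) → Dec 29, 2275 (55 left).
−29 → Nov 30, 2275 (end of Nov, 30 days; 26 left).
−26 → Nov 4, 2275.

November 4, 2275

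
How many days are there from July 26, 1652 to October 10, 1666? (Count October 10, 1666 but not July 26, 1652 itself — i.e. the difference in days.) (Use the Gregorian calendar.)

5189

Jul 26, 1652 → Jul 26, 1653: 365 days.
Jul 26, 1653 → Jul 26, 1654: 365 days.
Jul 26, 1654 → Jul 26, 1655: 365 days.
Jul 26, 1655 → Jul 26, 1656: 366 days (Feb 29, 1656 is in that span).
Jul 26, 1656 → Jul 26, 1657: 365 days.
Jul 26, 1657 → Jul 26, 1658: 365 days.
Jul 26, 1658 → Jul 26, 1659: 365 days.
Jul 26, 1659 → Jul 26, 1660: 366 days (Feb 29, 1660 is in that span).
Jul 26, 1660 → Jul 26, 1661: 365 days.
Jul 26, 1661 → Jul 26, 1662: 365 days.
Jul 26, 1662 → Jul 26, 1663: 365 days.
Jul 26, 1663 → Jul 26, 1664: 366 days (Feb 29, 1664 is in that span).
Jul 26, 1664 → Jul 26, 1665: 365 days.
Jul 26, 1665 → Jul 26, 1666: 365 days.
Jul 26, 1666 → Aug 26, 1666: 31 days (July has 31).
Aug 26, 1666 → Sep 26, 1666: 31 days (August has 31).
Sep 26, 1666 → Oct 10, 1666: 14 days.
Total: 5189 days.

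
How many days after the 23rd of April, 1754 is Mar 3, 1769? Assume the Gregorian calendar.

Apr 23, 1754 → Apr 23, 1755: 365 days.
Apr 23, 1755 → Apr 23, 1756: 366 days (Feb 29, 1756 is in that span).
Apr 23, 1756 → Apr 23, 1757: 365 days.
Apr 23, 1757 → Apr 23, 1758: 365 days.
Apr 23, 1758 → Apr 23, 1759: 365 days.
Apr 23, 1759 → Apr 23, 1760: 366 days (Feb 29, 1760 is in that span).
Apr 23, 1760 → Apr 23, 1761: 365 days.
Apr 23, 1761 → Apr 23, 1762: 365 days.
Apr 23, 1762 → Apr 23, 1763: 365 days.
Apr 23, 1763 → Apr 23, 1764: 366 days (Feb 29, 1764 is in that span).
Apr 23, 1764 → Apr 23, 1765: 365 days.
Apr 23, 1765 → Apr 23, 1766: 365 days.
Apr 23, 1766 → Apr 23, 1767: 365 days.
Apr 23, 1767 → Apr 23, 1768: 366 days (Feb 29, 1768 is in that span).
Apr 23, 1768 → May 23, 1768: 30 days (April has 30).
May 23, 1768 → Jun 23, 1768: 31 days (May has 31).
Jun 23, 1768 → Jul 23, 1768: 30 days (June has 30).
Jul 23, 1768 → Aug 23, 1768: 31 days (July has 31).
Aug 23, 1768 → Sep 23, 1768: 31 days (August has 31).
Sep 23, 1768 → Oct 23, 1768: 30 days (September has 30).
Oct 23, 1768 → Nov 23, 1768: 31 days (October has 31).
Nov 23, 1768 → Dec 23, 1768: 30 days (November has 30).
Dec 23, 1768 → Jan 23, 1769: 31 days (December has 31).
Jan 23, 1769 → Feb 23, 1769: 31 days (January has 31).
Feb 23, 1769 → Mar 3, 1769: 8 days.
Total: 5428 days.

5428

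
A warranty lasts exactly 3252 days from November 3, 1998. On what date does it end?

+365 (one year) → Nov 3, 1999 (2887 left).
+366 (one year; includes Feb 29, 2000) → Nov 3, 2000 (2521 left).
+365 (one year) → Nov 3, 2001 (2156 left).
+365 (one year) → Nov 3, 2002 (1791 left).
+365 (one year) → Nov 3, 2003 (1426 left).
+366 (one year; includes Feb 29, 2004) → Nov 3, 2004 (1060 left).
+365 (one year) → Nov 3, 2005 (695 left).
+365 (one year) → Nov 3, 2006 (330 left).
Nov has 30 days: +28 → Dec 1, 2006 (302 left).
Dec has 31 days: +31 → Jan 1, 2007 (271 left).
Jan has 31 days: +31 → Feb 1, 2007 (240 left).
Feb has 28 days: +28 → Mar 1, 2007 (212 left).
Mar has 31 days: +31 → Apr 1, 2007 (181 left).
Apr has 30 days: +30 → May 1, 2007 (151 left).
May has 31 days: +31 → Jun 1, 2007 (120 left).
Jun has 30 days: +30 → Jul 1, 2007 (90 left).
Jul has 31 days: +31 → Aug 1, 2007 (59 left).
Aug has 31 days: +31 → Sep 1, 2007 (28 left).
+28 → Sep 29, 2007.

September 29, 2007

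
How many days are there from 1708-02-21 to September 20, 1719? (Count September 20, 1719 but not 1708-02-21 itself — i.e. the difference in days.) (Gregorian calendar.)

4229

Feb 21, 1708 → Feb 21, 1709: 366 days (Feb 29, 1708 is in that span).
Feb 21, 1709 → Feb 21, 1710: 365 days.
Feb 21, 1710 → Feb 21, 1711: 365 days.
Feb 21, 1711 → Feb 21, 1712: 365 days.
Feb 21, 1712 → Feb 21, 1713: 366 days (Feb 29, 1712 is in that span).
Feb 21, 1713 → Feb 21, 1714: 365 days.
Feb 21, 1714 → Feb 21, 1715: 365 days.
Feb 21, 1715 → Feb 21, 1716: 365 days.
Feb 21, 1716 → Feb 21, 1717: 366 days (Feb 29, 1716 is in that span).
Feb 21, 1717 → Feb 21, 1718: 365 days.
Feb 21, 1718 → Feb 21, 1719: 365 days.
Feb 21, 1719 → Mar 21, 1719: 28 days (February has 28).
Mar 21, 1719 → Apr 21, 1719: 31 days (March has 31).
Apr 21, 1719 → May 21, 1719: 30 days (April has 30).
May 21, 1719 → Jun 21, 1719: 31 days (May has 31).
Jun 21, 1719 → Jul 21, 1719: 30 days (June has 30).
Jul 21, 1719 → Aug 21, 1719: 31 days (July has 31).
Aug 21, 1719 → Sep 20, 1719: 30 days.
Total: 4229 days.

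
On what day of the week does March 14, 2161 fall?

Saturday

Doomsday rule: the anchor day for the 2100s is Sunday. For year 61: 61÷12 = 5 r 1, and 1÷4 = 0, so 5+1+0 = 6.
Sunday + 6 ≡ Saturday — that's 2161's doomsday.
In March the doomsday date is Mar 14.
Mar 14 is the doomsday itself: Saturday.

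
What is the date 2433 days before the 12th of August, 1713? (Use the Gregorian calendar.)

−365 (one year) → Aug 12, 1712 (2068 left).
−366 (one year; includes Feb 29, 1712) → Aug 12, 1711 (1702 left).
−365 (one year) → Aug 12, 1710 (1337 left).
−365 (one year) → Aug 12, 1709 (972 left).
−365 (one year) → Aug 12, 1708 (607 left).
−366 (one year; includes Feb 29, 1708) → Aug 12, 1707 (241 left).
−12 → Jul 31, 1707 (end of Jul, 31 days; 229 left).
−31 → Jun 30, 1707 (end of Jun, 30 days; 198 left).
−30 → May 31, 1707 (end of May, 31 days; 168 left).
−31 → Apr 30, 1707 (end of Apr, 30 days; 137 left).
−30 → Mar 31, 1707 (end of Mar, 31 days; 107 left).
−31 → Feb 28, 1707 (end of Feb, 28 days; 76 left).
−28 → Jan 31, 1707 (end of Jan, 31 days; 48 left).
−31 → Dec 31, 1706 (end of Dec, 31 days; 17 left).
−17 → Dec 14, 1706.

December 14, 1706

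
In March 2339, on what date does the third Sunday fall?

March 1, 2339 is a Wednesday.
The first Sunday is therefore March 5 (4 days later).
The third Sunday is 5 + 2×7 = March 19.

March 19, 2339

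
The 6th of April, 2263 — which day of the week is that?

Monday

Doomsday rule: the anchor day for the 2200s is Friday. For year 63: 63÷12 = 5 r 3, and 3÷4 = 0, so 5+3+0 = 8.
Friday + 8 ≡ Saturday — that's 2263's doomsday.
In April the doomsday date is Apr 4.
Apr 6 is 2 days after Apr 4; 2 mod 7 = 2, so Saturday + 2 = Monday.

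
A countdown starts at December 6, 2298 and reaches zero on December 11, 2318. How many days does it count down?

Dec 6, 2298 → Dec 6, 2299: 365 days.
Dec 6, 2299 → Dec 6, 2300: 365 days.
Dec 6, 2300 → Dec 6, 2301: 365 days.
Dec 6, 2301 → Dec 6, 2302: 365 days.
Dec 6, 2302 → Dec 6, 2303: 365 days.
Dec 6, 2303 → Dec 6, 2304: 366 days (Feb 29, 2304 is in that span).
Dec 6, 2304 → Dec 6, 2305: 365 days.
Dec 6, 2305 → Dec 6, 2306: 365 days.
Dec 6, 2306 → Dec 6, 2307: 365 days.
Dec 6, 2307 → Dec 6, 2308: 366 days (Feb 29, 2308 is in that span).
Dec 6, 2308 → Dec 6, 2309: 365 days.
Dec 6, 2309 → Dec 6, 2310: 365 days.
Dec 6, 2310 → Dec 6, 2311: 365 days.
Dec 6, 2311 → Dec 6, 2312: 366 days (Feb 29, 2312 is in that span).
Dec 6, 2312 → Dec 6, 2313: 365 days.
Dec 6, 2313 → Dec 6, 2314: 365 days.
Dec 6, 2314 → Dec 6, 2315: 365 days.
Dec 6, 2315 → Dec 6, 2316: 366 days (Feb 29, 2316 is in that span).
Dec 6, 2316 → Dec 6, 2317: 365 days.
Dec 6, 2317 → Jan 6, 2318: 31 days (December has 31).
Jan 6, 2318 → Feb 6, 2318: 31 days (January has 31).
Feb 6, 2318 → Mar 6, 2318: 28 days (February has 28).
Mar 6, 2318 → Apr 6, 2318: 31 days (March has 31).
Apr 6, 2318 → May 6, 2318: 30 days (April has 30).
May 6, 2318 → Jun 6, 2318: 31 days (May has 31).
Jun 6, 2318 → Jul 6, 2318: 30 days (June has 30).
Jul 6, 2318 → Aug 6, 2318: 31 days (July has 31).
Aug 6, 2318 → Sep 6, 2318: 31 days (August has 31).
Sep 6, 2318 → Oct 6, 2318: 30 days (September has 30).
Oct 6, 2318 → Nov 6, 2318: 31 days (October has 31).
Nov 6, 2318 → Dec 6, 2318: 30 days (November has 30).
Dec 6, 2318 → Dec 11, 2318: 5 days.
Total: 7309 days.

7309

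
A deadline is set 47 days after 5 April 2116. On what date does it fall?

May 22, 2116

Apr has 30 days: +26 → May 1, 2116 (21 left).
+21 → May 22, 2116.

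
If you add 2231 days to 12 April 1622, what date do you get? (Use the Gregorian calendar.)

+365 (one year) → Apr 12, 1623 (1866 left).
+366 (one year; includes Feb 29, 1624) → Apr 12, 1624 (1500 left).
+365 (one year) → Apr 12, 1625 (1135 left).
+365 (one year) → Apr 12, 1626 (770 left).
+365 (one year) → Apr 12, 1627 (405 left).
+366 (one year; includes Feb 29, 1628) → Apr 12, 1628 (39 left).
Apr has 30 days: +19 → May 1, 1628 (20 left).
+20 → May 21, 1628.

May 21, 1628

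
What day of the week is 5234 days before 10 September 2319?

Friday

Sep 10, 2319 is a Wednesday.
5234 mod 7 = 5, so 5234 days before a Wednesday is Wednesday − 5 = Friday.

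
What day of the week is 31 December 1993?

Friday

Doomsday rule: the anchor day for the 1900s is Wednesday. For year 93: 93÷12 = 7 r 9, and 9÷4 = 2, so 7+9+2 = 18.
Wednesday + 18 ≡ Sunday — that's 1993's doomsday.
In December the doomsday date is Dec 12.
Dec 31 is 19 days after Dec 12; 19 mod 7 = 5, so Sunday + 5 = Friday.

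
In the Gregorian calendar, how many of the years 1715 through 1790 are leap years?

19

Multiples of 4 in [1715,1790]: 19.
Of those, multiples of 100: 0 (not leap unless ÷400).
Multiples of 400: 0.
Leap years = 19 − 0 + 0 = 19.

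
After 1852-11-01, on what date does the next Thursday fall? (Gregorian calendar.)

Nov 1, 1852 is a Monday.
From Monday to the next Thursday is 3 days.
Nov 1, 1852 + 3 = Nov 4, 1852.

November 4, 1852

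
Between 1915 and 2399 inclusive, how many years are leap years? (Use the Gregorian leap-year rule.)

Multiples of 4 in [1915,2399]: 121.
Of those, multiples of 100: 4 (not leap unless ÷400).
Multiples of 400: 1.
Leap years = 121 − 4 + 1 = 118.

118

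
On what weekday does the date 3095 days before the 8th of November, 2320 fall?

Nov 8, 2320 is a Monday.
3095 mod 7 = 1, so 3095 days before a Monday is Monday − 1 = Sunday.

Sunday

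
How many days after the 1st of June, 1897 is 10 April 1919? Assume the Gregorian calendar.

Jun 1, 1897 → Jun 1, 1898: 365 days.
Jun 1, 1898 → Jun 1, 1899: 365 days.
Jun 1, 1899 → Jun 1, 1900: 365 days.
Jun 1, 1900 → Jun 1, 1901: 365 days.
Jun 1, 1901 → Jun 1, 1902: 365 days.
Jun 1, 1902 → Jun 1, 1903: 365 days.
Jun 1, 1903 → Jun 1, 1904: 366 days (Feb 29, 1904 is in that span).
Jun 1, 1904 → Jun 1, 1905: 365 days.
Jun 1, 1905 → Jun 1, 1906: 365 days.
Jun 1, 1906 → Jun 1, 1907: 365 days.
Jun 1, 1907 → Jun 1, 1908: 366 days (Feb 29, 1908 is in that span).
Jun 1, 1908 → Jun 1, 1909: 365 days.
Jun 1, 1909 → Jun 1, 1910: 365 days.
Jun 1, 1910 → Jun 1, 1911: 365 days.
Jun 1, 1911 → Jun 1, 1912: 366 days (Feb 29, 1912 is in that span).
Jun 1, 1912 → Jun 1, 1913: 365 days.
Jun 1, 1913 → Jun 1, 1914: 365 days.
Jun 1, 1914 → Jun 1, 1915: 365 days.
Jun 1, 1915 → Jun 1, 1916: 366 days (Feb 29, 1916 is in that span).
Jun 1, 1916 → Jun 1, 1917: 365 days.
Jun 1, 1917 → Jun 1, 1918: 365 days.
Jun 1, 1918 → Jul 1, 1918: 30 days (June has 30).
Jul 1, 1918 → Aug 1, 1918: 31 days (July has 31).
Aug 1, 1918 → Sep 1, 1918: 31 days (August has 31).
Sep 1, 1918 → Oct 1, 1918: 30 days (September has 30).
Oct 1, 1918 → Nov 1, 1918: 31 days (October has 31).
Nov 1, 1918 → Dec 1, 1918: 30 days (November has 30).
Dec 1, 1918 → Jan 1, 1919: 31 days (December has 31).
Jan 1, 1919 → Feb 1, 1919: 31 days (January has 31).
Feb 1, 1919 → Mar 1, 1919: 28 days (February has 28).
Mar 1, 1919 → Apr 1, 1919: 31 days (March has 31).
Apr 1, 1919 → Apr 10, 1919: 9 days.
Total: 7982 days.

7982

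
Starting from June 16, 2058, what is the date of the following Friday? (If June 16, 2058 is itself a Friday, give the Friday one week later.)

Jun 16, 2058 is a Sunday.
From Sunday to the next Friday is 5 days.
Jun 16, 2058 + 5 = Jun 21, 2058.

June 21, 2058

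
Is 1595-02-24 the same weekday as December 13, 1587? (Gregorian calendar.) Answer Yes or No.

From Dec 13, 1587 to Feb 24, 1595 is 2630 days.
2630 mod 7 = 5, so they are different weekdays.
(Dec 13, 1587 is a Sunday; Feb 24, 1595 is a Friday.)

No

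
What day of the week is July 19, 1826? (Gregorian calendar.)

Doomsday rule: the anchor day for the 1800s is Friday. For year 26: 26÷12 = 2 r 2, and 2÷4 = 0, so 2+2+0 = 4.
Friday + 4 ≡ Tuesday — that's 1826's doomsday.
In July the doomsday date is Jul 11.
Jul 19 is 8 days after Jul 11; 8 mod 7 = 1, so Tuesday + 1 = Wednesday.

Wednesday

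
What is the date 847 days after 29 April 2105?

+365 (one year) → Apr 29, 2106 (482 left).
+365 (one year) → Apr 29, 2107 (117 left).
Apr has 30 days: +2 → May 1, 2107 (115 left).
May has 31 days: +31 → Jun 1, 2107 (84 left).
Jun has 30 days: +30 → Jul 1, 2107 (54 left).
Jul has 31 days: +31 → Aug 1, 2107 (23 left).
+23 → Aug 24, 2107.

August 24, 2107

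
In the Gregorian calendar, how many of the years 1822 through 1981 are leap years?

Multiples of 4 in [1822,1981]: 40.
Of those, multiples of 100: 1 (not leap unless ÷400).
Multiples of 400: 0.
Leap years = 40 − 1 + 0 = 39.

39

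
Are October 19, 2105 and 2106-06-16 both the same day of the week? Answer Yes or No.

From Oct 19, 2105 to Jun 16, 2106 is 240 days.
240 mod 7 = 2, so they are different weekdays.
(Oct 19, 2105 is a Monday; Jun 16, 2106 is a Wednesday.)

No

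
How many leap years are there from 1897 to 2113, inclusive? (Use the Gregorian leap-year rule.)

52

Multiples of 4 in [1897,2113]: 54.
Of those, multiples of 100: 3 (not leap unless ÷400).
Multiples of 400: 1.
Leap years = 54 − 3 + 1 = 52.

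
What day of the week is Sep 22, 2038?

Doomsday rule: the anchor day for the 2000s is Tuesday. For year 38: 38÷12 = 3 r 2, and 2÷4 = 0, so 3+2+0 = 5.
Tuesday + 5 ≡ Sunday — that's 2038's doomsday.
In September the doomsday date is Sep 5.
Sep 22 is 17 days after Sep 5; 17 mod 7 = 3, so Sunday + 3 = Wednesday.

Wednesday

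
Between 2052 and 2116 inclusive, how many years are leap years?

16

Multiples of 4 in [2052,2116]: 17.
Of those, multiples of 100: 1 (not leap unless ÷400).
Multiples of 400: 0.
Leap years = 17 − 1 + 0 = 16.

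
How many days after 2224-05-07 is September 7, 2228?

1584

May 7, 2224 → May 7, 2225: 365 days.
May 7, 2225 → May 7, 2226: 365 days.
May 7, 2226 → May 7, 2227: 365 days.
May 7, 2227 → May 7, 2228: 366 days (Feb 29, 2228 is in that span).
May 7, 2228 → Jun 7, 2228: 31 days (May has 31).
Jun 7, 2228 → Jul 7, 2228: 30 days (June has 30).
Jul 7, 2228 → Aug 7, 2228: 31 days (July has 31).
Aug 7, 2228 → Sep 7, 2228: 31 days.
Total: 1584 days.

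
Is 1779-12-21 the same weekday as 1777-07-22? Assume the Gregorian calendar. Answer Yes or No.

Yes

From Jul 22, 1777 to Dec 21, 1779 is 882 days.
882 mod 7 = 0, so they are the same weekday.
(Jul 22, 1777 is a Tuesday; Dec 21, 1779 is a Tuesday.)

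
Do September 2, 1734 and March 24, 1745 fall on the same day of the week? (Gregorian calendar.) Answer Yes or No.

From Sep 2, 1734 to Mar 24, 1745 is 3856 days.
3856 mod 7 = 6, so they are different weekdays.
(Sep 2, 1734 is a Thursday; Mar 24, 1745 is a Wednesday.)

No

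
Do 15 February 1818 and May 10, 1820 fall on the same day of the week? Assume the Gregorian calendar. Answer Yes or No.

From Feb 15, 1818 to May 10, 1820 is 815 days.
815 mod 7 = 3, so they are different weekdays.
(Feb 15, 1818 is a Sunday; May 10, 1820 is a Wednesday.)

No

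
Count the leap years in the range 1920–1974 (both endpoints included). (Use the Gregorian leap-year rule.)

Multiples of 4 in [1920,1974]: 14.
Of those, multiples of 100: 0 (not leap unless ÷400).
Multiples of 400: 0.
Leap years = 14 − 0 + 0 = 14.

14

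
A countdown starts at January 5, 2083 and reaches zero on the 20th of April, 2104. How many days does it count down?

7775

Jan 5, 2083 → Jan 5, 2084: 365 days.
Jan 5, 2084 → Jan 5, 2085: 366 days (Feb 29, 2084 is in that span).
Jan 5, 2085 → Jan 5, 2086: 365 days.
Jan 5, 2086 → Jan 5, 2087: 365 days.
Jan 5, 2087 → Jan 5, 2088: 365 days.
Jan 5, 2088 → Jan 5, 2089: 366 days (Feb 29, 2088 is in that span).
Jan 5, 2089 → Jan 5, 2090: 365 days.
Jan 5, 2090 → Jan 5, 2091: 365 days.
Jan 5, 2091 → Jan 5, 2092: 365 days.
Jan 5, 2092 → Jan 5, 2093: 366 days (Feb 29, 2092 is in that span).
Jan 5, 2093 → Jan 5, 2094: 365 days.
Jan 5, 2094 → Jan 5, 2095: 365 days.
Jan 5, 2095 → Jan 5, 2096: 365 days.
Jan 5, 2096 → Jan 5, 2097: 366 days (Feb 29, 2096 is in that span).
Jan 5, 2097 → Jan 5, 2098: 365 days.
Jan 5, 2098 → Jan 5, 2099: 365 days.
Jan 5, 2099 → Jan 5, 2100: 365 days.
Jan 5, 2100 → Jan 5, 2101: 365 days.
Jan 5, 2101 → Jan 5, 2102: 365 days.
Jan 5, 2102 → Jan 5, 2103: 365 days.
Jan 5, 2103 → Jan 5, 2104: 365 days.
Jan 5, 2104 → Feb 5, 2104: 31 days (January has 31).
Feb 5, 2104 → Mar 5, 2104: 29 days (February has 29).
Mar 5, 2104 → Apr 5, 2104: 31 days (March has 31).
Apr 5, 2104 → Apr 20, 2104: 15 days.
Total: 7775 days.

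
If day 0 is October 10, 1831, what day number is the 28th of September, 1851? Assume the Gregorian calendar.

Oct 10, 1831 → Oct 10, 1832: 366 days (Feb 29, 1832 is in that span).
Oct 10, 1832 → Oct 10, 1833: 365 days.
Oct 10, 1833 → Oct 10, 1834: 365 days.
Oct 10, 1834 → Oct 10, 1835: 365 days.
Oct 10, 1835 → Oct 10, 1836: 366 days (Feb 29, 1836 is in that span).
Oct 10, 1836 → Oct 10, 1837: 365 days.
Oct 10, 1837 → Oct 10, 1838: 365 days.
Oct 10, 1838 → Oct 10, 1839: 365 days.
Oct 10, 1839 → Oct 10, 1840: 366 days (Feb 29, 1840 is in that span).
Oct 10, 1840 → Oct 10, 1841: 365 days.
Oct 10, 1841 → Oct 10, 1842: 365 days.
Oct 10, 1842 → Oct 10, 1843: 365 days.
Oct 10, 1843 → Oct 10, 1844: 366 days (Feb 29, 1844 is in that span).
Oct 10, 1844 → Oct 10, 1845: 365 days.
Oct 10, 1845 → Oct 10, 1846: 365 days.
Oct 10, 1846 → Oct 10, 1847: 365 days.
Oct 10, 1847 → Oct 10, 1848: 366 days (Feb 29, 1848 is in that span).
Oct 10, 1848 → Oct 10, 1849: 365 days.
Oct 10, 1849 → Oct 10, 1850: 365 days.
Oct 10, 1850 → Nov 10, 1850: 31 days (October has 31).
Nov 10, 1850 → Dec 10, 1850: 30 days (November has 30).
Dec 10, 1850 → Jan 10, 1851: 31 days (December has 31).
Jan 10, 1851 → Feb 10, 1851: 31 days (January has 31).
Feb 10, 1851 → Mar 10, 1851: 28 days (February has 28).
Mar 10, 1851 → Apr 10, 1851: 31 days (March has 31).
Apr 10, 1851 → May 10, 1851: 30 days (April has 30).
May 10, 1851 → Jun 10, 1851: 31 days (May has 31).
Jun 10, 1851 → Jul 10, 1851: 30 days (June has 30).
Jul 10, 1851 → Aug 10, 1851: 31 days (July has 31).
Aug 10, 1851 → Sep 10, 1851: 31 days (August has 31).
Sep 10, 1851 → Sep 28, 1851: 18 days.
Total: 7293 days.

7293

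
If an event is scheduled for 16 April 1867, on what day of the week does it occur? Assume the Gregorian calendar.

Doomsday rule: the anchor day for the 1800s is Friday. For year 67: 67÷12 = 5 r 7, and 7÷4 = 1, so 5+7+1 = 13.
Friday + 13 ≡ Thursday — that's 1867's doomsday.
In April the doomsday date is Apr 4.
Apr 16 is 12 days after Apr 4; 12 mod 7 = 5, so Thursday + 5 = Tuesday.

Tuesday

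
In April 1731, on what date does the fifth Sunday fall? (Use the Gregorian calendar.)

April 1, 1731 is a Sunday.
The first Sunday is therefore April 1 (same day).
The fifth Sunday is 1 + 4×7 = April 29.

April 29, 1731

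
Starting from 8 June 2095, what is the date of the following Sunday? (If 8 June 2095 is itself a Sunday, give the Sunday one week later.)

June 12, 2095

Jun 8, 2095 is a Wednesday.
From Wednesday to the next Sunday is 4 days.
Jun 8, 2095 + 4 = Jun 12, 2095.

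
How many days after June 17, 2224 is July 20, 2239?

Jun 17, 2224 → Jun 17, 2225: 365 days.
Jun 17, 2225 → Jun 17, 2226: 365 days.
Jun 17, 2226 → Jun 17, 2227: 365 days.
Jun 17, 2227 → Jun 17, 2228: 366 days (Feb 29, 2228 is in that span).
Jun 17, 2228 → Jun 17, 2229: 365 days.
Jun 17, 2229 → Jun 17, 2230: 365 days.
Jun 17, 2230 → Jun 17, 2231: 365 days.
Jun 17, 2231 → Jun 17, 2232: 366 days (Feb 29, 2232 is in that span).
Jun 17, 2232 → Jun 17, 2233: 365 days.
Jun 17, 2233 → Jun 17, 2234: 365 days.
Jun 17, 2234 → Jun 17, 2235: 365 days.
Jun 17, 2235 → Jun 17, 2236: 366 days (Feb 29, 2236 is in that span).
Jun 17, 2236 → Jun 17, 2237: 365 days.
Jun 17, 2237 → Jun 17, 2238: 365 days.
Jun 17, 2238 → Jul 17, 2238: 30 days (June has 30).
Jul 17, 2238 → Aug 17, 2238: 31 days (July has 31).
Aug 17, 2238 → Sep 17, 2238: 31 days (August has 31).
Sep 17, 2238 → Oct 17, 2238: 30 days (September has 30).
Oct 17, 2238 → Nov 17, 2238: 31 days (October has 31).
Nov 17, 2238 → Dec 17, 2238: 30 days (November has 30).
Dec 17, 2238 → Jan 17, 2239: 31 days (December has 31).
Jan 17, 2239 → Feb 17, 2239: 31 days (January has 31).
Feb 17, 2239 → Mar 17, 2239: 28 days (February has 28).
Mar 17, 2239 → Apr 17, 2239: 31 days (March has 31).
Apr 17, 2239 → May 17, 2239: 30 days (April has 30).
May 17, 2239 → Jun 17, 2239: 31 days (May has 31).
Jun 17, 2239 → Jul 17, 2239: 30 days (June has 30).
Jul 17, 2239 → Jul 20, 2239: 3 days.
Total: 5511 days.

5511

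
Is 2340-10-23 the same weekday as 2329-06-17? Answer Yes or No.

No

From Jun 17, 2329 to Oct 23, 2340 is 4146 days.
4146 mod 7 = 2, so they are different weekdays.
(Jun 17, 2329 is a Monday; Oct 23, 2340 is a Wednesday.)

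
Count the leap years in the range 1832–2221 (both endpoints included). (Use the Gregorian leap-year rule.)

95

Multiples of 4 in [1832,2221]: 98.
Of those, multiples of 100: 4 (not leap unless ÷400).
Multiples of 400: 1.
Leap years = 98 − 4 + 1 = 95.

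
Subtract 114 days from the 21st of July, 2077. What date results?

March 29, 2077

−21 → Jun 30, 2077 (end of Jun, 30 days; 93 left).
−30 → May 31, 2077 (end of May, 31 days; 63 left).
−31 → Apr 30, 2077 (end of Apr, 30 days; 32 left).
−30 → Mar 31, 2077 (end of Mar, 31 days; 2 left).
−2 → Mar 29, 2077.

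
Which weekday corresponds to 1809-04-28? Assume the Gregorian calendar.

Friday

Doomsday rule: the anchor day for the 1800s is Friday. For year 09: 9÷12 = 0 r 9, and 9÷4 = 2, so 0+9+2 = 11.
Friday + 11 ≡ Tuesday — that's 1809's doomsday.
In April the doomsday date is Apr 4.
Apr 28 is 24 days after Apr 4; 24 mod 7 = 3, so Tuesday + 3 = Friday.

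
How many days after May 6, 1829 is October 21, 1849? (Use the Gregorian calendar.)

7473

May 6, 1829 → May 6, 1830: 365 days.
May 6, 1830 → May 6, 1831: 365 days.
May 6, 1831 → May 6, 1832: 366 days (Feb 29, 1832 is in that span).
May 6, 1832 → May 6, 1833: 365 days.
May 6, 1833 → May 6, 1834: 365 days.
May 6, 1834 → May 6, 1835: 365 days.
May 6, 1835 → May 6, 1836: 366 days (Feb 29, 1836 is in that span).
May 6, 1836 → May 6, 1837: 365 days.
May 6, 1837 → May 6, 1838: 365 days.
May 6, 1838 → May 6, 1839: 365 days.
May 6, 1839 → May 6, 1840: 366 days (Feb 29, 1840 is in that span).
May 6, 1840 → May 6, 1841: 365 days.
May 6, 1841 → May 6, 1842: 365 days.
May 6, 1842 → May 6, 1843: 365 days.
May 6, 1843 → May 6, 1844: 366 days (Feb 29, 1844 is in that span).
May 6, 1844 → May 6, 1845: 365 days.
May 6, 1845 → May 6, 1846: 365 days.
May 6, 1846 → May 6, 1847: 365 days.
May 6, 1847 → May 6, 1848: 366 days (Feb 29, 1848 is in that span).
May 6, 1848 → May 6, 1849: 365 days.
May 6, 1849 → Jun 6, 1849: 31 days (May has 31).
Jun 6, 1849 → Jul 6, 1849: 30 days (June has 30).
Jul 6, 1849 → Aug 6, 1849: 31 days (July has 31).
Aug 6, 1849 → Sep 6, 1849: 31 days (August has 31).
Sep 6, 1849 → Oct 6, 1849: 30 days (September has 30).
Oct 6, 1849 → Oct 21, 1849: 15 days.
Total: 7473 days.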